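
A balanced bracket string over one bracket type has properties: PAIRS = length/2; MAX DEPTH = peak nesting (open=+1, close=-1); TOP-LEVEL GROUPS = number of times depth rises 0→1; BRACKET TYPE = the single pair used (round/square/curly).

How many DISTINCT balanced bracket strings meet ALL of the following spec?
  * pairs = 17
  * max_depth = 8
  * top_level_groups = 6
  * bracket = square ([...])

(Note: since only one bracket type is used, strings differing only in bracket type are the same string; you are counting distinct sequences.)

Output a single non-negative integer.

Spec: pairs=17 depth=8 groups=6
Count(depth <= 8) = 4588110
Count(depth <= 7) = 4529304
Count(depth == 8) = 4588110 - 4529304 = 58806

Answer: 58806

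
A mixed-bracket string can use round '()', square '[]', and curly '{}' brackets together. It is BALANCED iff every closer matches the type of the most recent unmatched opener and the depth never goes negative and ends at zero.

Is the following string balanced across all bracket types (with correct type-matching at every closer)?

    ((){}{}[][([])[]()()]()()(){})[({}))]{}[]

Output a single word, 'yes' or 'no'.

Answer: no

Derivation:
pos 0: push '('; stack = (
pos 1: push '('; stack = ((
pos 2: ')' matches '('; pop; stack = (
pos 3: push '{'; stack = ({
pos 4: '}' matches '{'; pop; stack = (
pos 5: push '{'; stack = ({
pos 6: '}' matches '{'; pop; stack = (
pos 7: push '['; stack = ([
pos 8: ']' matches '['; pop; stack = (
pos 9: push '['; stack = ([
pos 10: push '('; stack = ([(
pos 11: push '['; stack = ([([
pos 12: ']' matches '['; pop; stack = ([(
pos 13: ')' matches '('; pop; stack = ([
pos 14: push '['; stack = ([[
pos 15: ']' matches '['; pop; stack = ([
pos 16: push '('; stack = ([(
pos 17: ')' matches '('; pop; stack = ([
pos 18: push '('; stack = ([(
pos 19: ')' matches '('; pop; stack = ([
pos 20: ']' matches '['; pop; stack = (
pos 21: push '('; stack = ((
pos 22: ')' matches '('; pop; stack = (
pos 23: push '('; stack = ((
pos 24: ')' matches '('; pop; stack = (
pos 25: push '('; stack = ((
pos 26: ')' matches '('; pop; stack = (
pos 27: push '{'; stack = ({
pos 28: '}' matches '{'; pop; stack = (
pos 29: ')' matches '('; pop; stack = (empty)
pos 30: push '['; stack = [
pos 31: push '('; stack = [(
pos 32: push '{'; stack = [({
pos 33: '}' matches '{'; pop; stack = [(
pos 34: ')' matches '('; pop; stack = [
pos 35: saw closer ')' but top of stack is '[' (expected ']') → INVALID
Verdict: type mismatch at position 35: ')' closes '[' → no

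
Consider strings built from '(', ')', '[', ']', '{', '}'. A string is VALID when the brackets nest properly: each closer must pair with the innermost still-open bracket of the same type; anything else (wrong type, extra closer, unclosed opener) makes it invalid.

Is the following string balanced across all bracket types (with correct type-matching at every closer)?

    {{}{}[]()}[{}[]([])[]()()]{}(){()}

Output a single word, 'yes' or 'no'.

pos 0: push '{'; stack = {
pos 1: push '{'; stack = {{
pos 2: '}' matches '{'; pop; stack = {
pos 3: push '{'; stack = {{
pos 4: '}' matches '{'; pop; stack = {
pos 5: push '['; stack = {[
pos 6: ']' matches '['; pop; stack = {
pos 7: push '('; stack = {(
pos 8: ')' matches '('; pop; stack = {
pos 9: '}' matches '{'; pop; stack = (empty)
pos 10: push '['; stack = [
pos 11: push '{'; stack = [{
pos 12: '}' matches '{'; pop; stack = [
pos 13: push '['; stack = [[
pos 14: ']' matches '['; pop; stack = [
pos 15: push '('; stack = [(
pos 16: push '['; stack = [([
pos 17: ']' matches '['; pop; stack = [(
pos 18: ')' matches '('; pop; stack = [
pos 19: push '['; stack = [[
pos 20: ']' matches '['; pop; stack = [
pos 21: push '('; stack = [(
pos 22: ')' matches '('; pop; stack = [
pos 23: push '('; stack = [(
pos 24: ')' matches '('; pop; stack = [
pos 25: ']' matches '['; pop; stack = (empty)
pos 26: push '{'; stack = {
pos 27: '}' matches '{'; pop; stack = (empty)
pos 28: push '('; stack = (
pos 29: ')' matches '('; pop; stack = (empty)
pos 30: push '{'; stack = {
pos 31: push '('; stack = {(
pos 32: ')' matches '('; pop; stack = {
pos 33: '}' matches '{'; pop; stack = (empty)
end: stack empty → VALID
Verdict: properly nested → yes

Answer: yes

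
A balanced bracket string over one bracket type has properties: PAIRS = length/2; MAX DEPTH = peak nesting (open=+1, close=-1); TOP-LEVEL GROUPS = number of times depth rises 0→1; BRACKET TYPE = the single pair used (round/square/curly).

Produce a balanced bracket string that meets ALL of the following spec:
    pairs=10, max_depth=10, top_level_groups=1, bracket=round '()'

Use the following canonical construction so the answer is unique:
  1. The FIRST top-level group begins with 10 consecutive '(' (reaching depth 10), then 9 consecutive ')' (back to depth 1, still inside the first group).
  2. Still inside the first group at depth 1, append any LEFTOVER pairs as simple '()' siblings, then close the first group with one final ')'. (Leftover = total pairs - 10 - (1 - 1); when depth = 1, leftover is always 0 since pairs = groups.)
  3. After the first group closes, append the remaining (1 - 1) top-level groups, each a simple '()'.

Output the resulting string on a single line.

Spec: pairs=10 depth=10 groups=1
Leftover pairs = 10 - 10 - (1-1) = 0
First group: deep chain of depth 10 + 0 sibling pairs
Remaining 0 groups: simple '()' each

Answer: (((((((((())))))))))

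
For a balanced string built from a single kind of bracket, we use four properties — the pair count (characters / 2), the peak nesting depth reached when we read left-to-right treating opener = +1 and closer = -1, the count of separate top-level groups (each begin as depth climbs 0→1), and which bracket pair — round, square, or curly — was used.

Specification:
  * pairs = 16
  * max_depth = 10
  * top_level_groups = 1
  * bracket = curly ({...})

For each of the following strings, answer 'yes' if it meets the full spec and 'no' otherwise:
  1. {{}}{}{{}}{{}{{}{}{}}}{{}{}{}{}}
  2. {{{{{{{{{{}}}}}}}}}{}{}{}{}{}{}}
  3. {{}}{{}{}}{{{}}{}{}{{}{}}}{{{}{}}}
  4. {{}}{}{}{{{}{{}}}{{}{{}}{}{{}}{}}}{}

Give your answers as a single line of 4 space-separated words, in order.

Answer: no yes no no

Derivation:
String 1 '{{}}{}{{}}{{}{{}{}{}}}{{}{}{}{}}': depth seq [1 2 1 0 1 0 1 2 1 0 1 2 1 2 3 2 3 2 3 2 1 0 1 2 1 2 1 2 1 2 1 0]
  -> pairs=16 depth=3 groups=5 -> no
String 2 '{{{{{{{{{{}}}}}}}}}{}{}{}{}{}{}}': depth seq [1 2 3 4 5 6 7 8 9 10 9 8 7 6 5 4 3 2 1 2 1 2 1 2 1 2 1 2 1 2 1 0]
  -> pairs=16 depth=10 groups=1 -> yes
String 3 '{{}}{{}{}}{{{}}{}{}{{}{}}}{{{}{}}}': depth seq [1 2 1 0 1 2 1 2 1 0 1 2 3 2 1 2 1 2 1 2 3 2 3 2 1 0 1 2 3 2 3 2 1 0]
  -> pairs=17 depth=3 groups=4 -> no
String 4 '{{}}{}{}{{{}{{}}}{{}{{}}{}{{}}{}}}{}': depth seq [1 2 1 0 1 0 1 0 1 2 3 2 3 4 3 2 1 2 3 2 3 4 3 2 3 2 3 4 3 2 3 2 1 0 1 0]
  -> pairs=18 depth=4 groups=5 -> no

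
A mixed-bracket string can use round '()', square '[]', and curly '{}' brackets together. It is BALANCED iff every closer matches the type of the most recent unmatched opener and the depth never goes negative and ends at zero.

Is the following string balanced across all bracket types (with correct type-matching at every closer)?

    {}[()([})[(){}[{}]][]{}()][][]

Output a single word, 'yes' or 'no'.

Answer: no

Derivation:
pos 0: push '{'; stack = {
pos 1: '}' matches '{'; pop; stack = (empty)
pos 2: push '['; stack = [
pos 3: push '('; stack = [(
pos 4: ')' matches '('; pop; stack = [
pos 5: push '('; stack = [(
pos 6: push '['; stack = [([
pos 7: saw closer '}' but top of stack is '[' (expected ']') → INVALID
Verdict: type mismatch at position 7: '}' closes '[' → no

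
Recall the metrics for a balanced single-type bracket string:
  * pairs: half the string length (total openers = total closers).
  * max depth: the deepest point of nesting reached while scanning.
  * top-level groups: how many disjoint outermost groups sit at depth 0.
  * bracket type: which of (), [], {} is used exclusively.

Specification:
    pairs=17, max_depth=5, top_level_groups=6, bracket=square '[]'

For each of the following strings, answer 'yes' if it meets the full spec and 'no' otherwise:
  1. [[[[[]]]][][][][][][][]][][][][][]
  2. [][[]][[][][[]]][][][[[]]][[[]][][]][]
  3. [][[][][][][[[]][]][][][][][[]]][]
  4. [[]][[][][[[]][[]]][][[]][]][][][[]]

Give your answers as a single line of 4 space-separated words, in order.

Answer: yes no no no

Derivation:
String 1 '[[[[[]]]][][][][][][][]][][][][][]': depth seq [1 2 3 4 5 4 3 2 1 2 1 2 1 2 1 2 1 2 1 2 1 2 1 0 1 0 1 0 1 0 1 0 1 0]
  -> pairs=17 depth=5 groups=6 -> yes
String 2 '[][[]][[][][[]]][][][[[]]][[[]][][]][]': depth seq [1 0 1 2 1 0 1 2 1 2 1 2 3 2 1 0 1 0 1 0 1 2 3 2 1 0 1 2 3 2 1 2 1 2 1 0 1 0]
  -> pairs=19 depth=3 groups=8 -> no
String 3 '[][[][][][][[[]][]][][][][][[]]][]': depth seq [1 0 1 2 1 2 1 2 1 2 1 2 3 4 3 2 3 2 1 2 1 2 1 2 1 2 1 2 3 2 1 0 1 0]
  -> pairs=17 depth=4 groups=3 -> no
String 4 '[[]][[][][[[]][[]]][][[]][]][][][[]]': depth seq [1 2 1 0 1 2 1 2 1 2 3 4 3 2 3 4 3 2 1 2 1 2 3 2 1 2 1 0 1 0 1 0 1 2 1 0]
  -> pairs=18 depth=4 groups=5 -> no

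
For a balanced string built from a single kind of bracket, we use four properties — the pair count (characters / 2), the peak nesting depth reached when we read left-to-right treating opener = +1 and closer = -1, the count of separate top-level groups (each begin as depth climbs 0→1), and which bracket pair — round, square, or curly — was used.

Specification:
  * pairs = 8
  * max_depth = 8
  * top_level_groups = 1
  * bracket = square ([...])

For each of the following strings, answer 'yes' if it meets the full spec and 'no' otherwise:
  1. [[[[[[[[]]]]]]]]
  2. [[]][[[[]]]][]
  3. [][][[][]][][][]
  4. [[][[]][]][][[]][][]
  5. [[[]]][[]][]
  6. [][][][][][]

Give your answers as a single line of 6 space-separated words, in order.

String 1 '[[[[[[[[]]]]]]]]': depth seq [1 2 3 4 5 6 7 8 7 6 5 4 3 2 1 0]
  -> pairs=8 depth=8 groups=1 -> yes
String 2 '[[]][[[[]]]][]': depth seq [1 2 1 0 1 2 3 4 3 2 1 0 1 0]
  -> pairs=7 depth=4 groups=3 -> no
String 3 '[][][[][]][][][]': depth seq [1 0 1 0 1 2 1 2 1 0 1 0 1 0 1 0]
  -> pairs=8 depth=2 groups=6 -> no
String 4 '[[][[]][]][][[]][][]': depth seq [1 2 1 2 3 2 1 2 1 0 1 0 1 2 1 0 1 0 1 0]
  -> pairs=10 depth=3 groups=5 -> no
String 5 '[[[]]][[]][]': depth seq [1 2 3 2 1 0 1 2 1 0 1 0]
  -> pairs=6 depth=3 groups=3 -> no
String 6 '[][][][][][]': depth seq [1 0 1 0 1 0 1 0 1 0 1 0]
  -> pairs=6 depth=1 groups=6 -> no

Answer: yes no no no no no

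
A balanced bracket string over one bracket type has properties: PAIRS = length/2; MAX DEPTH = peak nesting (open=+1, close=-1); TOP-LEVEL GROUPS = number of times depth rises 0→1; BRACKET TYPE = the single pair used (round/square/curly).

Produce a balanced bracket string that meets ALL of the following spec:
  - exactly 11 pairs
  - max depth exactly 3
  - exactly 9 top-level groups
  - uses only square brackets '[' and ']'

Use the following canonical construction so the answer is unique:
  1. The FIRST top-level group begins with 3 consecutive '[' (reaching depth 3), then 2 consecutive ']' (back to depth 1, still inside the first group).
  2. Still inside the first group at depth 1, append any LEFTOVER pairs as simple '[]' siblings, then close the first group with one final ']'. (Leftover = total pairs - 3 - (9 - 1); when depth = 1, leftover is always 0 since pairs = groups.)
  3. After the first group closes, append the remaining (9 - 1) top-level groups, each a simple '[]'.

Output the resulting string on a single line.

Spec: pairs=11 depth=3 groups=9
Leftover pairs = 11 - 3 - (9-1) = 0
First group: deep chain of depth 3 + 0 sibling pairs
Remaining 8 groups: simple '[]' each

Answer: [[[]]][][][][][][][][]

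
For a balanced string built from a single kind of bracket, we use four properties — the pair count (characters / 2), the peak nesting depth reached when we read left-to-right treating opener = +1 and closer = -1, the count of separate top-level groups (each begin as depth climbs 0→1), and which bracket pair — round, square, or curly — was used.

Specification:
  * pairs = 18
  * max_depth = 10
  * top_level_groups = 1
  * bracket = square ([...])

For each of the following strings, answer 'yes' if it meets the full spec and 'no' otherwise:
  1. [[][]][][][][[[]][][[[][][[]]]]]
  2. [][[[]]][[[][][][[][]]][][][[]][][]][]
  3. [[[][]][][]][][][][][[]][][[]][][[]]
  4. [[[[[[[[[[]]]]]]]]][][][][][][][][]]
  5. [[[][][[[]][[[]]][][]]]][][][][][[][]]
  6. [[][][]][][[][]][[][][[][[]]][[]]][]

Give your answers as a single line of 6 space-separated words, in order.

Answer: no no no yes no no

Derivation:
String 1 '[[][]][][][][[[]][][[[][][[]]]]]': depth seq [1 2 1 2 1 0 1 0 1 0 1 0 1 2 3 2 1 2 1 2 3 4 3 4 3 4 5 4 3 2 1 0]
  -> pairs=16 depth=5 groups=5 -> no
String 2 '[][[[]]][[[][][][[][]]][][][[]][][]][]': depth seq [1 0 1 2 3 2 1 0 1 2 3 2 3 2 3 2 3 4 3 4 3 2 1 2 1 2 1 2 3 2 1 2 1 2 1 0 1 0]
  -> pairs=19 depth=4 groups=4 -> no
String 3 '[[[][]][][]][][][][][[]][][[]][][[]]': depth seq [1 2 3 2 3 2 1 2 1 2 1 0 1 0 1 0 1 0 1 0 1 2 1 0 1 0 1 2 1 0 1 0 1 2 1 0]
  -> pairs=18 depth=3 groups=10 -> no
String 4 '[[[[[[[[[[]]]]]]]]][][][][][][][][]]': depth seq [1 2 3 4 5 6 7 8 9 10 9 8 7 6 5 4 3 2 1 2 1 2 1 2 1 2 1 2 1 2 1 2 1 2 1 0]
  -> pairs=18 depth=10 groups=1 -> yes
String 5 '[[[][][[[]][[[]]][][]]]][][][][][[][]]': depth seq [1 2 3 2 3 2 3 4 5 4 3 4 5 6 5 4 3 4 3 4 3 2 1 0 1 0 1 0 1 0 1 0 1 2 1 2 1 0]
  -> pairs=19 depth=6 groups=6 -> no
String 6 '[[][][]][][[][]][[][][[][[]]][[]]][]': depth seq [1 2 1 2 1 2 1 0 1 0 1 2 1 2 1 0 1 2 1 2 1 2 3 2 3 4 3 2 1 2 3 2 1 0 1 0]
  -> pairs=18 depth=4 groups=5 -> no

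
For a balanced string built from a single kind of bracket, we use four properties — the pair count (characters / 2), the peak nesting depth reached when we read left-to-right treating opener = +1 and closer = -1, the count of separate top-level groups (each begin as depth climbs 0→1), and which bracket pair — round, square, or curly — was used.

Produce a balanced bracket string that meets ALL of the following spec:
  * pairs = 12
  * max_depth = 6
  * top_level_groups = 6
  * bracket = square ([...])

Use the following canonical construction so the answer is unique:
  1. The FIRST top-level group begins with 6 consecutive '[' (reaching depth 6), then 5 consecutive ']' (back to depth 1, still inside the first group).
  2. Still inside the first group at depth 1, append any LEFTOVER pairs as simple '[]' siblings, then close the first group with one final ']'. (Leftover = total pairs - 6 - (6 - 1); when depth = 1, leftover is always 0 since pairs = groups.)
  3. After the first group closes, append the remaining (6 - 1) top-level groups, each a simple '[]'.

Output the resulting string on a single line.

Spec: pairs=12 depth=6 groups=6
Leftover pairs = 12 - 6 - (6-1) = 1
First group: deep chain of depth 6 + 1 sibling pairs
Remaining 5 groups: simple '[]' each

Answer: [[[[[[]]]]][]][][][][][]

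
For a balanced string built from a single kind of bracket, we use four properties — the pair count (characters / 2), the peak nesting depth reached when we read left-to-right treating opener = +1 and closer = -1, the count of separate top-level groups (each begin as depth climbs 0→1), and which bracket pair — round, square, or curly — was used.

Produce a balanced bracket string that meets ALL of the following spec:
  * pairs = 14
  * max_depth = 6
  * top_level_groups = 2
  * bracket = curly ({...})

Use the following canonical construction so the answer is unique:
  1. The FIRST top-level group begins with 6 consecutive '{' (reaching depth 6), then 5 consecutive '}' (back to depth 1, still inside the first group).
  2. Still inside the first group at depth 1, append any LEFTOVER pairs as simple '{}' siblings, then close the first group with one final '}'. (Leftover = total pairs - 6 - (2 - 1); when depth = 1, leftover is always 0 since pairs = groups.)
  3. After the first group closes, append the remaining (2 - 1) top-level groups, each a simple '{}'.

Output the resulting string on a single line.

Spec: pairs=14 depth=6 groups=2
Leftover pairs = 14 - 6 - (2-1) = 7
First group: deep chain of depth 6 + 7 sibling pairs
Remaining 1 groups: simple '{}' each

Answer: {{{{{{}}}}}{}{}{}{}{}{}{}}{}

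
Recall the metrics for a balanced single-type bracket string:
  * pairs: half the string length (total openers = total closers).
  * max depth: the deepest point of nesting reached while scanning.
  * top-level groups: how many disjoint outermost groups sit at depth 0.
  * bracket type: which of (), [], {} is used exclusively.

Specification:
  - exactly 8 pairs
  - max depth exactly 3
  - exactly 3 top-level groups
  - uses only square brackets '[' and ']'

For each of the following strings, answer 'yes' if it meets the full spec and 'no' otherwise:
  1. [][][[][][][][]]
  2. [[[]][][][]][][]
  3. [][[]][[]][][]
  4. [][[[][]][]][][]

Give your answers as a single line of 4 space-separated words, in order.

String 1 '[][][[][][][][]]': depth seq [1 0 1 0 1 2 1 2 1 2 1 2 1 2 1 0]
  -> pairs=8 depth=2 groups=3 -> no
String 2 '[[[]][][][]][][]': depth seq [1 2 3 2 1 2 1 2 1 2 1 0 1 0 1 0]
  -> pairs=8 depth=3 groups=3 -> yes
String 3 '[][[]][[]][][]': depth seq [1 0 1 2 1 0 1 2 1 0 1 0 1 0]
  -> pairs=7 depth=2 groups=5 -> no
String 4 '[][[[][]][]][][]': depth seq [1 0 1 2 3 2 3 2 1 2 1 0 1 0 1 0]
  -> pairs=8 depth=3 groups=4 -> no

Answer: no yes no no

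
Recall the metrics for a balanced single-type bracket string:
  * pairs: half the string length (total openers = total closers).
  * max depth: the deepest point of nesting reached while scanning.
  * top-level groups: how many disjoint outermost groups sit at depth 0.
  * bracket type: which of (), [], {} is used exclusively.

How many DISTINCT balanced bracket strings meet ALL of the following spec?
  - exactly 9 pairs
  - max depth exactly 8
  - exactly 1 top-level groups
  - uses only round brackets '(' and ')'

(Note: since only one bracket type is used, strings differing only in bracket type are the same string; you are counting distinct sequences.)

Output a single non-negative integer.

Spec: pairs=9 depth=8 groups=1
Count(depth <= 8) = 1429
Count(depth <= 7) = 1416
Count(depth == 8) = 1429 - 1416 = 13

Answer: 13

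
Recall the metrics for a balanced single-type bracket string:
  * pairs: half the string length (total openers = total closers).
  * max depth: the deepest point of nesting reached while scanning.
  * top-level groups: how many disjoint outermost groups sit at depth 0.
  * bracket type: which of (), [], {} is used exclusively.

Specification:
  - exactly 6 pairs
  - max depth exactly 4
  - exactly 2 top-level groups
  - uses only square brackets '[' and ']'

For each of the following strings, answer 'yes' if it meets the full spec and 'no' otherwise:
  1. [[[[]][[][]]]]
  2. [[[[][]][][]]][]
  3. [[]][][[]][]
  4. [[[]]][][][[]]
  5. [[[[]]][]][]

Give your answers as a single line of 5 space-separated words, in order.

Answer: no no no no yes

Derivation:
String 1 '[[[[]][[][]]]]': depth seq [1 2 3 4 3 2 3 4 3 4 3 2 1 0]
  -> pairs=7 depth=4 groups=1 -> no
String 2 '[[[[][]][][]]][]': depth seq [1 2 3 4 3 4 3 2 3 2 3 2 1 0 1 0]
  -> pairs=8 depth=4 groups=2 -> no
String 3 '[[]][][[]][]': depth seq [1 2 1 0 1 0 1 2 1 0 1 0]
  -> pairs=6 depth=2 groups=4 -> no
String 4 '[[[]]][][][[]]': depth seq [1 2 3 2 1 0 1 0 1 0 1 2 1 0]
  -> pairs=7 depth=3 groups=4 -> no
String 5 '[[[[]]][]][]': depth seq [1 2 3 4 3 2 1 2 1 0 1 0]
  -> pairs=6 depth=4 groups=2 -> yes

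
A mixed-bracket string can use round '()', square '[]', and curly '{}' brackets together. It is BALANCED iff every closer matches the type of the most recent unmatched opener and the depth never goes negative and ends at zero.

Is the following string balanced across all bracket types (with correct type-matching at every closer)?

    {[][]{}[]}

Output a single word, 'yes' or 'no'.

pos 0: push '{'; stack = {
pos 1: push '['; stack = {[
pos 2: ']' matches '['; pop; stack = {
pos 3: push '['; stack = {[
pos 4: ']' matches '['; pop; stack = {
pos 5: push '{'; stack = {{
pos 6: '}' matches '{'; pop; stack = {
pos 7: push '['; stack = {[
pos 8: ']' matches '['; pop; stack = {
pos 9: '}' matches '{'; pop; stack = (empty)
end: stack empty → VALID
Verdict: properly nested → yes

Answer: yes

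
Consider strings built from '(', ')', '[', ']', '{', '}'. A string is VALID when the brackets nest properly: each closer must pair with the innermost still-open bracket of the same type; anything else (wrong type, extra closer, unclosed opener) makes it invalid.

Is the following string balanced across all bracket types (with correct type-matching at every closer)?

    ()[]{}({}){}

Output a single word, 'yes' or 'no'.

pos 0: push '('; stack = (
pos 1: ')' matches '('; pop; stack = (empty)
pos 2: push '['; stack = [
pos 3: ']' matches '['; pop; stack = (empty)
pos 4: push '{'; stack = {
pos 5: '}' matches '{'; pop; stack = (empty)
pos 6: push '('; stack = (
pos 7: push '{'; stack = ({
pos 8: '}' matches '{'; pop; stack = (
pos 9: ')' matches '('; pop; stack = (empty)
pos 10: push '{'; stack = {
pos 11: '}' matches '{'; pop; stack = (empty)
end: stack empty → VALID
Verdict: properly nested → yes

Answer: yes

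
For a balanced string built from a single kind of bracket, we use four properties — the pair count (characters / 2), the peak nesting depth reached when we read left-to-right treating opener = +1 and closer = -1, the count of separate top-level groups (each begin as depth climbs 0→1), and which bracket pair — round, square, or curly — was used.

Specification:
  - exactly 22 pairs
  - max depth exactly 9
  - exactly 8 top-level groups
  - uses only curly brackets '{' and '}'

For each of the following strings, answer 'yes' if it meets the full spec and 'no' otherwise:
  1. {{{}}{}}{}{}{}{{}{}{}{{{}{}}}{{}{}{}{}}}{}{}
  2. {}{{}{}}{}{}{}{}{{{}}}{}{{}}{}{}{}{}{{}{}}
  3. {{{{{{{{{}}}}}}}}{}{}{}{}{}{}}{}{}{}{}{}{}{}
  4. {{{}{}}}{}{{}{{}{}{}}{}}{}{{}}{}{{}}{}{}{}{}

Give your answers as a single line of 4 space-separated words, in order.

String 1 '{{{}}{}}{}{}{}{{}{}{}{{{}{}}}{{}{}{}{}}}{}{}': depth seq [1 2 3 2 1 2 1 0 1 0 1 0 1 0 1 2 1 2 1 2 1 2 3 4 3 4 3 2 1 2 3 2 3 2 3 2 3 2 1 0 1 0 1 0]
  -> pairs=22 depth=4 groups=7 -> no
String 2 '{}{{}{}}{}{}{}{}{{{}}}{}{{}}{}{}{}{}{{}{}}': depth seq [1 0 1 2 1 2 1 0 1 0 1 0 1 0 1 0 1 2 3 2 1 0 1 0 1 2 1 0 1 0 1 0 1 0 1 0 1 2 1 2 1 0]
  -> pairs=21 depth=3 groups=14 -> no
String 3 '{{{{{{{{{}}}}}}}}{}{}{}{}{}{}}{}{}{}{}{}{}{}': depth seq [1 2 3 4 5 6 7 8 9 8 7 6 5 4 3 2 1 2 1 2 1 2 1 2 1 2 1 2 1 0 1 0 1 0 1 0 1 0 1 0 1 0 1 0]
  -> pairs=22 depth=9 groups=8 -> yes
String 4 '{{{}{}}}{}{{}{{}{}{}}{}}{}{{}}{}{{}}{}{}{}{}': depth seq [1 2 3 2 3 2 1 0 1 0 1 2 1 2 3 2 3 2 3 2 1 2 1 0 1 0 1 2 1 0 1 0 1 2 1 0 1 0 1 0 1 0 1 0]
  -> pairs=22 depth=3 groups=11 -> no

Answer: no no yes no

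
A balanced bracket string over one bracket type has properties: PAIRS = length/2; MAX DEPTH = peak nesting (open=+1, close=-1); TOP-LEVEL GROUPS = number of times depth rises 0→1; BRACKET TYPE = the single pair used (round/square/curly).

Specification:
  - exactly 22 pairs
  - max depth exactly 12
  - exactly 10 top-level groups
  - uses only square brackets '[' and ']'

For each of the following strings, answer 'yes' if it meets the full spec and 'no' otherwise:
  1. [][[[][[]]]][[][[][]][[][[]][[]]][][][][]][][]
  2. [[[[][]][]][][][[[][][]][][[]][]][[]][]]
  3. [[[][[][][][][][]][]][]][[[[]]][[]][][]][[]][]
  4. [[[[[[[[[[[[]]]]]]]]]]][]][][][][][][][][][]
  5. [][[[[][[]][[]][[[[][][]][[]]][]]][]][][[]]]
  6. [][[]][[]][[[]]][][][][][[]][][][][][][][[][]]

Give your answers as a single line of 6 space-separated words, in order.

String 1 '[][[[][[]]]][[][[][]][[][[]][[]]][][][][]][][]': depth seq [1 0 1 2 3 2 3 4 3 2 1 0 1 2 1 2 3 2 3 2 1 2 3 2 3 4 3 2 3 4 3 2 1 2 1 2 1 2 1 2 1 0 1 0 1 0]
  -> pairs=23 depth=4 groups=5 -> no
String 2 '[[[[][]][]][][][[[][][]][][[]][]][[]][]]': depth seq [1 2 3 4 3 4 3 2 3 2 1 2 1 2 1 2 3 4 3 4 3 4 3 2 3 2 3 4 3 2 3 2 1 2 3 2 1 2 1 0]
  -> pairs=20 depth=4 groups=1 -> no
String 3 '[[[][[][][][][][]][]][]][[[[]]][[]][][]][[]][]': depth seq [1 2 3 2 3 4 3 4 3 4 3 4 3 4 3 4 3 2 3 2 1 2 1 0 1 2 3 4 3 2 1 2 3 2 1 2 1 2 1 0 1 2 1 0 1 0]
  -> pairs=23 depth=4 groups=4 -> no
String 4 '[[[[[[[[[[[[]]]]]]]]]]][]][][][][][][][][][]': depth seq [1 2 3 4 5 6 7 8 9 10 11 12 11 10 9 8 7 6 5 4 3 2 1 2 1 0 1 0 1 0 1 0 1 0 1 0 1 0 1 0 1 0 1 0]
  -> pairs=22 depth=12 groups=10 -> yes
String 5 '[][[[[][[]][[]][[[[][][]][[]]][]]][]][][[]]]': depth seq [1 0 1 2 3 4 3 4 5 4 3 4 5 4 3 4 5 6 7 6 7 6 7 6 5 6 7 6 5 4 5 4 3 2 3 2 1 2 1 2 3 2 1 0]
  -> pairs=22 depth=7 groups=2 -> no
String 6 '[][[]][[]][[[]]][][][][][[]][][][][][][][[][]]': depth seq [1 0 1 2 1 0 1 2 1 0 1 2 3 2 1 0 1 0 1 0 1 0 1 0 1 2 1 0 1 0 1 0 1 0 1 0 1 0 1 0 1 2 1 2 1 0]
  -> pairs=23 depth=3 groups=16 -> no

Answer: no no no yes no no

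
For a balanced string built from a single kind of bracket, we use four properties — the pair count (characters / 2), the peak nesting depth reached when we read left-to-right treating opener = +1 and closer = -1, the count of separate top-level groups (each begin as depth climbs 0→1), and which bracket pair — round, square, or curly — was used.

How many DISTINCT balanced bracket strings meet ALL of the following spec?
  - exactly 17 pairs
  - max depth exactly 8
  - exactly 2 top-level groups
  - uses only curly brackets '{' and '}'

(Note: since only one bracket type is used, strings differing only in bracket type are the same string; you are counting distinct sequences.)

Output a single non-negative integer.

Answer: 4077838

Derivation:
Spec: pairs=17 depth=8 groups=2
Count(depth <= 8) = 32703822
Count(depth <= 7) = 28625984
Count(depth == 8) = 32703822 - 28625984 = 4077838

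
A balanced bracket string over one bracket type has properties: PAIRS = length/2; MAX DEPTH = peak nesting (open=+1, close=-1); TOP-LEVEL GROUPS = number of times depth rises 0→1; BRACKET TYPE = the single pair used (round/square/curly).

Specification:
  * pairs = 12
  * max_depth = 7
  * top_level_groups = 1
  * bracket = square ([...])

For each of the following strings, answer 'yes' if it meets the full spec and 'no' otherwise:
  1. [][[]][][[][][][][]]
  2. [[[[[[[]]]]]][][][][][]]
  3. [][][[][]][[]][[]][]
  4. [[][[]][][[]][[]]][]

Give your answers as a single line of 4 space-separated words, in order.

String 1 '[][[]][][[][][][][]]': depth seq [1 0 1 2 1 0 1 0 1 2 1 2 1 2 1 2 1 2 1 0]
  -> pairs=10 depth=2 groups=4 -> no
String 2 '[[[[[[[]]]]]][][][][][]]': depth seq [1 2 3 4 5 6 7 6 5 4 3 2 1 2 1 2 1 2 1 2 1 2 1 0]
  -> pairs=12 depth=7 groups=1 -> yes
String 3 '[][][[][]][[]][[]][]': depth seq [1 0 1 0 1 2 1 2 1 0 1 2 1 0 1 2 1 0 1 0]
  -> pairs=10 depth=2 groups=6 -> no
String 4 '[[][[]][][[]][[]]][]': depth seq [1 2 1 2 3 2 1 2 1 2 3 2 1 2 3 2 1 0 1 0]
  -> pairs=10 depth=3 groups=2 -> no

Answer: no yes no no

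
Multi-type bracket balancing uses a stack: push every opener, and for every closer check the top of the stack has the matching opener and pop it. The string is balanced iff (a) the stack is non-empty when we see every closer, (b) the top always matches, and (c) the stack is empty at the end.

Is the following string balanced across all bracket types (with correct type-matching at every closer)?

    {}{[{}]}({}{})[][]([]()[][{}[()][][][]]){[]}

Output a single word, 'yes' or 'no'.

pos 0: push '{'; stack = {
pos 1: '}' matches '{'; pop; stack = (empty)
pos 2: push '{'; stack = {
pos 3: push '['; stack = {[
pos 4: push '{'; stack = {[{
pos 5: '}' matches '{'; pop; stack = {[
pos 6: ']' matches '['; pop; stack = {
pos 7: '}' matches '{'; pop; stack = (empty)
pos 8: push '('; stack = (
pos 9: push '{'; stack = ({
pos 10: '}' matches '{'; pop; stack = (
pos 11: push '{'; stack = ({
pos 12: '}' matches '{'; pop; stack = (
pos 13: ')' matches '('; pop; stack = (empty)
pos 14: push '['; stack = [
pos 15: ']' matches '['; pop; stack = (empty)
pos 16: push '['; stack = [
pos 17: ']' matches '['; pop; stack = (empty)
pos 18: push '('; stack = (
pos 19: push '['; stack = ([
pos 20: ']' matches '['; pop; stack = (
pos 21: push '('; stack = ((
pos 22: ')' matches '('; pop; stack = (
pos 23: push '['; stack = ([
pos 24: ']' matches '['; pop; stack = (
pos 25: push '['; stack = ([
pos 26: push '{'; stack = ([{
pos 27: '}' matches '{'; pop; stack = ([
pos 28: push '['; stack = ([[
pos 29: push '('; stack = ([[(
pos 30: ')' matches '('; pop; stack = ([[
pos 31: ']' matches '['; pop; stack = ([
pos 32: push '['; stack = ([[
pos 33: ']' matches '['; pop; stack = ([
pos 34: push '['; stack = ([[
pos 35: ']' matches '['; pop; stack = ([
pos 36: push '['; stack = ([[
pos 37: ']' matches '['; pop; stack = ([
pos 38: ']' matches '['; pop; stack = (
pos 39: ')' matches '('; pop; stack = (empty)
pos 40: push '{'; stack = {
pos 41: push '['; stack = {[
pos 42: ']' matches '['; pop; stack = {
pos 43: '}' matches '{'; pop; stack = (empty)
end: stack empty → VALID
Verdict: properly nested → yes

Answer: yes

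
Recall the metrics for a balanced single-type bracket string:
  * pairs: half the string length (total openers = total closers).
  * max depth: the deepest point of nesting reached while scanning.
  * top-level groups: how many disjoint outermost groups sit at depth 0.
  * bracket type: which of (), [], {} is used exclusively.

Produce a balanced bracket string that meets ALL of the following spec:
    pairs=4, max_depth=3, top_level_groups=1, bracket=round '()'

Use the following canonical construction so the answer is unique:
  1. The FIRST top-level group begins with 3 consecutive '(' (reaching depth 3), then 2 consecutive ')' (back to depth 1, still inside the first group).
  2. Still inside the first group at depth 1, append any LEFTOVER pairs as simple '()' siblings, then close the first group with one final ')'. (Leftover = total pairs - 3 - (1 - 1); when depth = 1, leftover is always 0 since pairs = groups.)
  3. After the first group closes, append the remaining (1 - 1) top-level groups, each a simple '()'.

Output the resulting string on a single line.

Spec: pairs=4 depth=3 groups=1
Leftover pairs = 4 - 3 - (1-1) = 1
First group: deep chain of depth 3 + 1 sibling pairs
Remaining 0 groups: simple '()' each

Answer: ((())())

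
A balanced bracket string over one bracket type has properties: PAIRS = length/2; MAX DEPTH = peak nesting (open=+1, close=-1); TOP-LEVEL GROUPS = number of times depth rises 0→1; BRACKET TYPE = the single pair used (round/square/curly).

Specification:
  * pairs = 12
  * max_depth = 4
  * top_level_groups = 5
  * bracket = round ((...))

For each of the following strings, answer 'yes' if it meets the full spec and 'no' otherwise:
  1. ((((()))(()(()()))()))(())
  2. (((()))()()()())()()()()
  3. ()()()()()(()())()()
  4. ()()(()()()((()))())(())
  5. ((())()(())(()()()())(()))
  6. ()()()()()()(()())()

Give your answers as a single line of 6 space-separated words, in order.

Answer: no yes no no no no

Derivation:
String 1 '((((()))(()(()()))()))(())': depth seq [1 2 3 4 5 4 3 2 3 4 3 4 5 4 5 4 3 2 3 2 1 0 1 2 1 0]
  -> pairs=13 depth=5 groups=2 -> no
String 2 '(((()))()()()())()()()()': depth seq [1 2 3 4 3 2 1 2 1 2 1 2 1 2 1 0 1 0 1 0 1 0 1 0]
  -> pairs=12 depth=4 groups=5 -> yes
String 3 '()()()()()(()())()()': depth seq [1 0 1 0 1 0 1 0 1 0 1 2 1 2 1 0 1 0 1 0]
  -> pairs=10 depth=2 groups=8 -> no
String 4 '()()(()()()((()))())(())': depth seq [1 0 1 0 1 2 1 2 1 2 1 2 3 4 3 2 1 2 1 0 1 2 1 0]
  -> pairs=12 depth=4 groups=4 -> no
String 5 '((())()(())(()()()())(()))': depth seq [1 2 3 2 1 2 1 2 3 2 1 2 3 2 3 2 3 2 3 2 1 2 3 2 1 0]
  -> pairs=13 depth=3 groups=1 -> no
String 6 '()()()()()()(()())()': depth seq [1 0 1 0 1 0 1 0 1 0 1 0 1 2 1 2 1 0 1 0]
  -> pairs=10 depth=2 groups=8 -> no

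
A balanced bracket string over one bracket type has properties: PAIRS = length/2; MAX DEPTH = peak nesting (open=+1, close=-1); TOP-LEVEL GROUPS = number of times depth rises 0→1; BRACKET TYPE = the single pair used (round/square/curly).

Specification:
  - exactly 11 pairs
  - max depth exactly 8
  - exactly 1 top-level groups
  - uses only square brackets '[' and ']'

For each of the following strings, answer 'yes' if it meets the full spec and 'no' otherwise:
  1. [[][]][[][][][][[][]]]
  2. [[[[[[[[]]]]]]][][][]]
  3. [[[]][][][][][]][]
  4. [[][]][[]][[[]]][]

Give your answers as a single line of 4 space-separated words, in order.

String 1 '[[][]][[][][][][[][]]]': depth seq [1 2 1 2 1 0 1 2 1 2 1 2 1 2 1 2 3 2 3 2 1 0]
  -> pairs=11 depth=3 groups=2 -> no
String 2 '[[[[[[[[]]]]]]][][][]]': depth seq [1 2 3 4 5 6 7 8 7 6 5 4 3 2 1 2 1 2 1 2 1 0]
  -> pairs=11 depth=8 groups=1 -> yes
String 3 '[[[]][][][][][]][]': depth seq [1 2 3 2 1 2 1 2 1 2 1 2 1 2 1 0 1 0]
  -> pairs=9 depth=3 groups=2 -> no
String 4 '[[][]][[]][[[]]][]': depth seq [1 2 1 2 1 0 1 2 1 0 1 2 3 2 1 0 1 0]
  -> pairs=9 depth=3 groups=4 -> no

Answer: no yes no no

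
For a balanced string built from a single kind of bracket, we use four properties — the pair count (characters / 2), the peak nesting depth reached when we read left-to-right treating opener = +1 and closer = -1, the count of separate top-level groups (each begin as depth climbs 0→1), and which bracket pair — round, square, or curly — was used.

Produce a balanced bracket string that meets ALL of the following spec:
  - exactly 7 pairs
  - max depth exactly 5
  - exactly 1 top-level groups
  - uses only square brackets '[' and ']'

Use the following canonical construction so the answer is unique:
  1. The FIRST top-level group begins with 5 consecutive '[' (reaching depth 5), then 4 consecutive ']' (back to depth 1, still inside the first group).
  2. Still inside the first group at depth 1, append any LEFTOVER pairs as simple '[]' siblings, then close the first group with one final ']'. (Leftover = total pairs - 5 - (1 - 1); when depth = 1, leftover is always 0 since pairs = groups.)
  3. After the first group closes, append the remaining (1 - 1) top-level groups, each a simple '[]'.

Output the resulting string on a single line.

Answer: [[[[[]]]][][]]

Derivation:
Spec: pairs=7 depth=5 groups=1
Leftover pairs = 7 - 5 - (1-1) = 2
First group: deep chain of depth 5 + 2 sibling pairs
Remaining 0 groups: simple '[]' each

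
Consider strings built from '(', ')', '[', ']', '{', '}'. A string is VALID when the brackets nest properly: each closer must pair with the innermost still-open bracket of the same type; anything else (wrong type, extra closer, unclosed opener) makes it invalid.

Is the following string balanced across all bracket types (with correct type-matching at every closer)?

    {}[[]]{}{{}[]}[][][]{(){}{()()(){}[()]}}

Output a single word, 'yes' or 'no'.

Answer: yes

Derivation:
pos 0: push '{'; stack = {
pos 1: '}' matches '{'; pop; stack = (empty)
pos 2: push '['; stack = [
pos 3: push '['; stack = [[
pos 4: ']' matches '['; pop; stack = [
pos 5: ']' matches '['; pop; stack = (empty)
pos 6: push '{'; stack = {
pos 7: '}' matches '{'; pop; stack = (empty)
pos 8: push '{'; stack = {
pos 9: push '{'; stack = {{
pos 10: '}' matches '{'; pop; stack = {
pos 11: push '['; stack = {[
pos 12: ']' matches '['; pop; stack = {
pos 13: '}' matches '{'; pop; stack = (empty)
pos 14: push '['; stack = [
pos 15: ']' matches '['; pop; stack = (empty)
pos 16: push '['; stack = [
pos 17: ']' matches '['; pop; stack = (empty)
pos 18: push '['; stack = [
pos 19: ']' matches '['; pop; stack = (empty)
pos 20: push '{'; stack = {
pos 21: push '('; stack = {(
pos 22: ')' matches '('; pop; stack = {
pos 23: push '{'; stack = {{
pos 24: '}' matches '{'; pop; stack = {
pos 25: push '{'; stack = {{
pos 26: push '('; stack = {{(
pos 27: ')' matches '('; pop; stack = {{
pos 28: push '('; stack = {{(
pos 29: ')' matches '('; pop; stack = {{
pos 30: push '('; stack = {{(
pos 31: ')' matches '('; pop; stack = {{
pos 32: push '{'; stack = {{{
pos 33: '}' matches '{'; pop; stack = {{
pos 34: push '['; stack = {{[
pos 35: push '('; stack = {{[(
pos 36: ')' matches '('; pop; stack = {{[
pos 37: ']' matches '['; pop; stack = {{
pos 38: '}' matches '{'; pop; stack = {
pos 39: '}' matches '{'; pop; stack = (empty)
end: stack empty → VALID
Verdict: properly nested → yes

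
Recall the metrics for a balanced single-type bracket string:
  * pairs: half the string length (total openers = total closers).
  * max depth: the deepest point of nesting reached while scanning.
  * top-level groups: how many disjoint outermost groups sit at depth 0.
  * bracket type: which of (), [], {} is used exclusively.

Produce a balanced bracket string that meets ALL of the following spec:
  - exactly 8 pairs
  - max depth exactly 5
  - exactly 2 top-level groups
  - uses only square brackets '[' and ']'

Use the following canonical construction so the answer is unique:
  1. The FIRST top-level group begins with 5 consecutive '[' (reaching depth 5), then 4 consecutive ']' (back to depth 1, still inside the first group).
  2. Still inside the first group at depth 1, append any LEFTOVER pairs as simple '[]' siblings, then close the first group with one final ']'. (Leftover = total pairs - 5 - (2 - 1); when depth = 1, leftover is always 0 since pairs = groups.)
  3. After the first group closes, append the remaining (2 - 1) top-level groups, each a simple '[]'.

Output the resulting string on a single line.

Spec: pairs=8 depth=5 groups=2
Leftover pairs = 8 - 5 - (2-1) = 2
First group: deep chain of depth 5 + 2 sibling pairs
Remaining 1 groups: simple '[]' each

Answer: [[[[[]]]][][]][]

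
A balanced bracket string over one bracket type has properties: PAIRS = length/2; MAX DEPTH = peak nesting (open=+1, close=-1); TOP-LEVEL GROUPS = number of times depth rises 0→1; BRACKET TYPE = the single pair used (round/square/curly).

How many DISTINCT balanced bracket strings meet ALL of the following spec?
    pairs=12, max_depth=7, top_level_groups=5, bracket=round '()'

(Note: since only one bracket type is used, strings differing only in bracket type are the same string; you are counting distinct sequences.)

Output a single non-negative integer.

Spec: pairs=12 depth=7 groups=5
Count(depth <= 7) = 13255
Count(depth <= 6) = 13180
Count(depth == 7) = 13255 - 13180 = 75

Answer: 75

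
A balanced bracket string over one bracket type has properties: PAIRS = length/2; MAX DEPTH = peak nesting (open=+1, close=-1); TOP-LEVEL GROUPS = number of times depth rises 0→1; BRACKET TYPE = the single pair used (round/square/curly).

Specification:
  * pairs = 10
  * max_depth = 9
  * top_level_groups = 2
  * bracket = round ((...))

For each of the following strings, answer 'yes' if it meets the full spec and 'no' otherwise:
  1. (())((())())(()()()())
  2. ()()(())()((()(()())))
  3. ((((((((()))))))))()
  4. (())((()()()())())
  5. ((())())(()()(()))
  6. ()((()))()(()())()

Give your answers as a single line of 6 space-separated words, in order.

String 1 '(())((())())(()()()())': depth seq [1 2 1 0 1 2 3 2 1 2 1 0 1 2 1 2 1 2 1 2 1 0]
  -> pairs=11 depth=3 groups=3 -> no
String 2 '()()(())()((()(()())))': depth seq [1 0 1 0 1 2 1 0 1 0 1 2 3 2 3 4 3 4 3 2 1 0]
  -> pairs=11 depth=4 groups=5 -> no
String 3 '((((((((()))))))))()': depth seq [1 2 3 4 5 6 7 8 9 8 7 6 5 4 3 2 1 0 1 0]
  -> pairs=10 depth=9 groups=2 -> yes
String 4 '(())((()()()())())': depth seq [1 2 1 0 1 2 3 2 3 2 3 2 3 2 1 2 1 0]
  -> pairs=9 depth=3 groups=2 -> no
String 5 '((())())(()()(()))': depth seq [1 2 3 2 1 2 1 0 1 2 1 2 1 2 3 2 1 0]
  -> pairs=9 depth=3 groups=2 -> no
String 6 '()((()))()(()())()': depth seq [1 0 1 2 3 2 1 0 1 0 1 2 1 2 1 0 1 0]
  -> pairs=9 depth=3 groups=5 -> no

Answer: no no yes no no no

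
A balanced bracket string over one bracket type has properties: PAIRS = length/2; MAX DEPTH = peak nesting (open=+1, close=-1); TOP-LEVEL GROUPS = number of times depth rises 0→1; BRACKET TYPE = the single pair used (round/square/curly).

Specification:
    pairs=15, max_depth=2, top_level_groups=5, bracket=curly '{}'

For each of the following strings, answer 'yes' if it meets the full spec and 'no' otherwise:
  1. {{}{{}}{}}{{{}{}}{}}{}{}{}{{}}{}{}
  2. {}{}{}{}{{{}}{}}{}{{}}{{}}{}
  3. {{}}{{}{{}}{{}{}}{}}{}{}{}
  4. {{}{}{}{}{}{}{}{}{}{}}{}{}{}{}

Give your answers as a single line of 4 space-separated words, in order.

String 1 '{{}{{}}{}}{{{}{}}{}}{}{}{}{{}}{}{}': depth seq [1 2 1 2 3 2 1 2 1 0 1 2 3 2 3 2 1 2 1 0 1 0 1 0 1 0 1 2 1 0 1 0 1 0]
  -> pairs=17 depth=3 groups=8 -> no
String 2 '{}{}{}{}{{{}}{}}{}{{}}{{}}{}': depth seq [1 0 1 0 1 0 1 0 1 2 3 2 1 2 1 0 1 0 1 2 1 0 1 2 1 0 1 0]
  -> pairs=14 depth=3 groups=9 -> no
String 3 '{{}}{{}{{}}{{}{}}{}}{}{}{}': depth seq [1 2 1 0 1 2 1 2 3 2 1 2 3 2 3 2 1 2 1 0 1 0 1 0 1 0]
  -> pairs=13 depth=3 groups=5 -> no
String 4 '{{}{}{}{}{}{}{}{}{}{}}{}{}{}{}': depth seq [1 2 1 2 1 2 1 2 1 2 1 2 1 2 1 2 1 2 1 2 1 0 1 0 1 0 1 0 1 0]
  -> pairs=15 depth=2 groups=5 -> yes

Answer: no no no yes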